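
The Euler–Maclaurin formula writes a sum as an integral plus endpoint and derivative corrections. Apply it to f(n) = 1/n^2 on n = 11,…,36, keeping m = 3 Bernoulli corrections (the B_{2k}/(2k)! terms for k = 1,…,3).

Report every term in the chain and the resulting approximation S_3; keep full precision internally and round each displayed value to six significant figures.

S_3 ≈ 0.0677708

The integral term ∫_11^36 1/x^2 dx = 0.0631313.
Boundary: ½(f(11) + f(36)) = ½(0.00826446 + 0.000771605) = 0.00451803.
Integral + boundary = 0.0676493.
k=1: B_{2}/(2)! × [f^{(1)}(36) − f^{(1)}(11)] = 1/12 × (-4.28669e-05 − (-0.00150263)) = 0.000121647.
Partial sum through k=1: 0.0677710.
k=2: B_{4}/(4)! × [f^{(3)}(36) − f^{(3)}(11)] = −1/720 × (-3.96916e-07 − (-0.000149021)) = -2.06423e-07.
Partial sum through k=2: 0.0677708.
k=3: B_{6}/(6)! × [f^{(5)}(36) − f^{(5)}(11)] = 1/30240 × (-9.18787e-09 − (-3.69474e-05)) = 1.22150e-09.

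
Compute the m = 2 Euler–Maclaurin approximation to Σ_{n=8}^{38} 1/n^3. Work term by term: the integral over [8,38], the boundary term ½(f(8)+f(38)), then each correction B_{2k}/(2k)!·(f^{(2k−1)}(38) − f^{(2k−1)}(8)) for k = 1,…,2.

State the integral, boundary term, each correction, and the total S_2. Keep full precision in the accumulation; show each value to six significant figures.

S_2 ≈ 0.00851251

Integral: ∫_8^38 1/x^3 dx = 0.00746624.
Boundary: ½(f(8) + f(38)) = ½(0.00195312 + 1.82242e-05) = 0.000985675.
Integral + boundary = 0.00845191.
k=1: B_{2}/(2)! × [f^{(1)}(38) − f^{(1)}(8)] = 1/12 × (-1.43876e-06 − (-0.000732422)) = 6.09153e-05.
Running total after k=1: 0.00851283.
k=2: B_{4}/(4)! × [f^{(3)}(38) − f^{(3)}(8)] = −1/720 × (-1.99274e-08 − (-0.000228882)) = -3.17864e-07.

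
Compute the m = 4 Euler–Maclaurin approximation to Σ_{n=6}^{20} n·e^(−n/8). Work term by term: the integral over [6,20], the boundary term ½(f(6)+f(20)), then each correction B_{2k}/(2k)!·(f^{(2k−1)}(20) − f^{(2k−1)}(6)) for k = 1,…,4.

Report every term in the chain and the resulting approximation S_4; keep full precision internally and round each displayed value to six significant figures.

The integral term ∫_6^20 x·e^(−x/8) dx = 34.5180.
Endpoint term: (f(6) + f(20))/2 = (2.83420 + 1.64170)/2 = 2.23795.
Integral + boundary = 36.7560.
Correction k=1: B_{2}/2! · (f^{(1)}(20) − f^{(1)}(6)) = 1/12 · (-0.123127 − 0.118092) = -0.0201016.
After k=1: 36.7359.
Correction k=2: B_{4}/4! · (f^{(3)}(20) − f^{(3)}(6)) = −1/720 · (0.000641289 − 0.0166066) = 2.21741e-05.
After k=2: 36.7359.
Correction k=3: B_{6}/6! · (f^{(5)}(20) − f^{(5)}(6)) = 1/30240 · (5.01007e-05 − 0.000490126) = -1.45511e-08.
After k=3: 36.7359.
Correction k=4: B_{8}/8! · (f^{(7)}(20) − f^{(7)}(6)) = −1/1209600 · (1.40908e-06 − 1.12621e-05) = 8.14568e-12.

S_4 ≈ 36.7359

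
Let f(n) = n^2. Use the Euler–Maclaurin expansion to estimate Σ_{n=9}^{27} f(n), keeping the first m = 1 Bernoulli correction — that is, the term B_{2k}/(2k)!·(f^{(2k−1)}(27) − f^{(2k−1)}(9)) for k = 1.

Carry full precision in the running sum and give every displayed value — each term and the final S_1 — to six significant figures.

S_1 ≈ 6726.00

Integral: ∫_9^27 x^2 dx = 6318.00.
½[f(9) + f(27)] = ½[81.0000 + 729.000] = 405.000.
Integral + boundary = 6723.00.
Correction k=1: B_{2}/2! · (f^{(1)}(27) − f^{(1)}(9)) = 1/12 · (54.0000 − 18.0000) = 3.00000.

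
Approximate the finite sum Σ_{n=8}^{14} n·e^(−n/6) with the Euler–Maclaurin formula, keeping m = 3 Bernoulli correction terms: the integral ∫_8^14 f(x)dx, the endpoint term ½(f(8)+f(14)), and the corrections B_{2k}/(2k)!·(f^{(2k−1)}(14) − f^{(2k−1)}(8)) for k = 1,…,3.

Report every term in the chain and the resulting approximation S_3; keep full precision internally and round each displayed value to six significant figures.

∫_8^14 x·e^(−x/6) dx evaluates to 10.5055.
Endpoint term: (f(8) + f(14))/2 = (2.10878 + 1.35761)/2 = 1.73319.
Integral + boundary = 12.2387.
k=1: B_{2}/(2)! × [f^{(1)}(14) − f^{(1)}(8)] = 1/12 × (-0.129296 − (-0.0878657)) = -0.00345252.
After k=1: 12.2353.
k=2: B_{4}/(4)! × [f^{(3)}(14) − f^{(3)}(8)] = −1/720 × (0.00179578 − 0.0122036) = 1.44553e-05.
After k=2: 12.2353.
k=3: B_{6}/(6)! × [f^{(5)}(14) − f^{(5)}(8)] = 1/30240 × (0.000199531 − 0.000745774) = -1.80636e-08.

S_3 ≈ 12.2353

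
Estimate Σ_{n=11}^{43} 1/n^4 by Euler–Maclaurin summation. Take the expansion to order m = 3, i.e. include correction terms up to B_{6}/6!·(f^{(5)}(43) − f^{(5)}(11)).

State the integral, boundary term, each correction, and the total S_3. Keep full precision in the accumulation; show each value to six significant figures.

∫_11^43 1/x^4 dx evaluates to 0.000246246.
½[f(11) + f(43)] = ½[6.83013e-05 + 2.92500e-07] = 3.42969e-05.
Integral + boundary = 0.000280543.
k=1: B_{2}/(2)! × [f^{(1)}(43) − f^{(1)}(11)] = 1/12 × (-2.72093e-08 − (-2.48369e-05)) = 2.06747e-06.
Partial sum through k=1: 0.000282610.
k=2: B_{4}/(4)! × [f^{(3)}(43) − f^{(3)}(11)] = −1/720 × (-4.41471e-10 − (-6.15790e-06)) = -8.55202e-09.
Partial sum through k=2: 0.000282602.
k=3: B_{6}/(6)! × [f^{(5)}(43) − f^{(5)}(11)] = 1/30240 × (-1.33707e-11 − (-2.84994e-06)) = 9.42435e-11.

S_3 ≈ 0.000282602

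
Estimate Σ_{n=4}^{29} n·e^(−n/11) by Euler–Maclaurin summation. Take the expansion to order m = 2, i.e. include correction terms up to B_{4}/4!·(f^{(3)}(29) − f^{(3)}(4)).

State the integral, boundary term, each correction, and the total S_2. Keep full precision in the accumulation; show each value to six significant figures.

S_2 ≈ 85.5676

Integral: ∫_4^29 x·e^(−x/11) dx = 83.1854.
Endpoint term: (f(4) + f(29))/2 = (2.78058 + 2.07702)/2 = 2.42880.
Running total after boundary: 85.6142.
Order-1 term: 1/12 · (-0.117198 − 0.442364) = -0.0466302.
Running total after k=1: 85.5676.
Order-2 term: −1/720 · (0.000215240 − 0.0151459) = 2.07370e-05.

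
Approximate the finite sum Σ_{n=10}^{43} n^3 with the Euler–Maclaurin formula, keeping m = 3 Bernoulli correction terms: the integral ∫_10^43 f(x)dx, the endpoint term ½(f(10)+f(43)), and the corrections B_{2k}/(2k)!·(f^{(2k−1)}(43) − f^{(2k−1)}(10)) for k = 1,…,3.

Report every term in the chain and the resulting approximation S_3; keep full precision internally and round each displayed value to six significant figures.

Integral: ∫_10^43 x^3 dx = 852200.
Boundary: ½(f(10) + f(43)) = ½(1000.00 + 79507.0) = 40253.5.
So far: 892454.
Correction k=1: B_{2}/2! · (f^{(1)}(43) − f^{(1)}(10)) = 1/12 · (5547.00 − 300.000) = 437.250.
Running total after k=1: 892891.
Correction k=2: B_{4}/4! · (f^{(3)}(43) − f^{(3)}(10)) = −1/720 · (6.00000 − 6.00000) = 0.00000.
Running total after k=2: 892891.
Correction k=3: B_{6}/6! · (f^{(5)}(43) − f^{(5)}(10)) = 1/30240 · (0.00000 − 0.00000) = 0.00000.

S_3 ≈ 892891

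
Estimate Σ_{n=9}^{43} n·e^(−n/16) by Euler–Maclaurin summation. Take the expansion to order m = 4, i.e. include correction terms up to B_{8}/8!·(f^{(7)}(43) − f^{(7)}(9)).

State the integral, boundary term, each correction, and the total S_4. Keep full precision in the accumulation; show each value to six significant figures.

The integral term ∫_9^43 x·e^(−x/16) dx = 163.673.
½[f(9) + f(43)] = ½[5.12805 + 2.92619] = 4.02712.
So far: 167.700.
k=1: B_{2}/(2)! × [f^{(1)}(43) − f^{(1)}(9)] = 1/12 × (-0.114836 − 0.249280) = -0.0303430.
Partial sum through k=1: 167.670.
k=2: B_{4}/(4)! × [f^{(3)}(43) − f^{(3)}(9)] = −1/720 × (8.30699e-05 − 0.00542518) = 7.41959e-06.
Partial sum through k=2: 167.670.
k=3: B_{6}/(6)! × [f^{(5)}(43) − f^{(5)}(9)] = 1/30240 × (2.40124e-06 − 3.85805e-05) = -1.19640e-09.
Partial sum through k=3: 167.670.
k=4: B_{8}/(8)! × [f^{(7)}(43) − f^{(7)}(9)] = −1/1209600 × (1.74921e-08 − 2.18628e-07) = 1.66283e-13.

S_4 ≈ 167.670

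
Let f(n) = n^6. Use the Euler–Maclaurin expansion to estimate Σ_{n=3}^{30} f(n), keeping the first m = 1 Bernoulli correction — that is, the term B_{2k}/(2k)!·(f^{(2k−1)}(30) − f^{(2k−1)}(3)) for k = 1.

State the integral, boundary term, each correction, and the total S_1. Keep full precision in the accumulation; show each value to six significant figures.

Integral: ∫_3^30 x^6 dx = 3.12429e+09.
Boundary: ½(f(3) + f(30)) = ½(729.000 + 7.29000e+08) = 3.64500e+08.
Running total after boundary: 3.48879e+09.
Correction k=1: B_{2}/2! · (f^{(1)}(30) − f^{(1)}(3)) = 1/12 · (1.45800e+08 − 1458.00) = 1.21499e+07.

S_1 ≈ 3.50094e+09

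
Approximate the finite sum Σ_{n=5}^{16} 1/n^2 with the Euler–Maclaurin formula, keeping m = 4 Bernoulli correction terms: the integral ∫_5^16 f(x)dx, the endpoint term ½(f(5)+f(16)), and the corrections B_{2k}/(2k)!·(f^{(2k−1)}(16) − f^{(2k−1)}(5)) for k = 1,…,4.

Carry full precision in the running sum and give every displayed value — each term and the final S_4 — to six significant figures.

S_4 ≈ 0.160735

∫_5^16 1/x^2 dx evaluates to 0.137500.
Endpoint term: (f(5) + f(16))/2 = (0.0400000 + 0.00390625)/2 = 0.0219531.
So far: 0.159453.
Order-1 term: 1/12 · (-0.000488281 − (-0.0160000)) = 0.00129264.
Partial sum through k=1: 0.160746.
Order-2 term: −1/720 · (-2.28882e-05 − (-0.00768000)) = -1.06349e-05.
Partial sum through k=2: 0.160735.
Order-3 term: 1/30240 · (-2.68221e-06 − (-0.00921600)) = 3.04673e-07.
Partial sum through k=3: 0.160735.
Order-4 term: −1/1209600 · (-5.86733e-07 − (-0.0206438)) = -1.70662e-08.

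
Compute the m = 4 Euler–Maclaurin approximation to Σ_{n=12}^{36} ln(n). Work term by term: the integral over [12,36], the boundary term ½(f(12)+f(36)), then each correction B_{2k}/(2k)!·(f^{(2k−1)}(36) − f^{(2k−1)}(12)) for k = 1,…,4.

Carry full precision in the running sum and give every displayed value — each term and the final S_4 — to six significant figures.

The integral term ∫_12^36 ln(x) dx = 75.1878.
Endpoint term: (f(12) + f(36))/2 = (2.48491 + 3.58352)/2 = 3.03421.
Running total after boundary: 78.2220.
k=1: B_{2}/(2)! × [f^{(1)}(36) − f^{(1)}(12)] = 1/12 × (0.0277778 − 0.0833333) = -0.00462963.
Partial sum through k=1: 78.2174.
k=2: B_{4}/(4)! × [f^{(3)}(36) − f^{(3)}(12)] = −1/720 × (4.28669e-05 − 0.00115741) = 1.54797e-06.
Partial sum through k=2: 78.2174.
k=3: B_{6}/(6)! × [f^{(5)}(36) − f^{(5)}(12)] = 1/30240 × (3.96916e-07 − 9.64506e-05) = -3.17638e-09.
Partial sum through k=3: 78.2174.
k=4: B_{8}/(8)! × [f^{(7)}(36) − f^{(7)}(12)] = −1/1209600 × (9.18787e-09 − 2.00939e-05) = 1.66044e-11.

S_4 ≈ 78.2174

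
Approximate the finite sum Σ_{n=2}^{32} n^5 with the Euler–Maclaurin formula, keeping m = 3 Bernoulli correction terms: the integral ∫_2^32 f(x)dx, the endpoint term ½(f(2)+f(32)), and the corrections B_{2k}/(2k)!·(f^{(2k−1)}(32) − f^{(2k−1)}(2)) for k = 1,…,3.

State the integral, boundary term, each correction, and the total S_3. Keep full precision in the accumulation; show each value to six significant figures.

Integral: ∫_2^32 x^5 dx = 1.78957e+08.
½[f(2) + f(32)] = ½[32.0000 + 3.35544e+07] = 1.67772e+07.
Running total after boundary: 1.95734e+08.
Order-1 term: 1/12 · (5.24288e+06 − 80.0000) = 436900.
Partial sum through k=1: 1.96171e+08.
Order-2 term: −1/720 · (61440.0 − 240.000) = -85.0000.
Partial sum through k=2: 1.96171e+08.
Order-3 term: 1/30240 · (120.000 − 120.000) = 0.00000.

S_3 ≈ 1.96171e+08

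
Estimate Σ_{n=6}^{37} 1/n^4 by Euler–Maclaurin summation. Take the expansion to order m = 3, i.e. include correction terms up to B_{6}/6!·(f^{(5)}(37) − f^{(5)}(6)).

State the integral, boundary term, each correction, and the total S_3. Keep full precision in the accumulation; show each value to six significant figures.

S_3 ≈ 0.00196499

∫_6^37 1/x^4 dx evaluates to 0.00153663.
Boundary: ½(f(6) + f(37)) = ½(0.000771605 + 5.33572e-07) = 0.000386069.
So far: 0.00192270.
k=1: B_{2}/(2)! × [f^{(1)}(37) − f^{(1)}(6)] = 1/12 × (-5.76835e-08 − (-0.000514403)) = 4.28621e-05.
Partial sum through k=1: 0.00196556.
k=2: B_{4}/(4)! × [f^{(3)}(37) − f^{(3)}(6)] = −1/720 × (-1.26406e-09 − (-0.000428669)) = -5.95372e-07.
Partial sum through k=2: 0.00196497.
k=3: B_{6}/(6)! × [f^{(5)}(37) − f^{(5)}(6)] = 1/30240 × (-5.17075e-11 − (-0.000666819)) = 2.20509e-08.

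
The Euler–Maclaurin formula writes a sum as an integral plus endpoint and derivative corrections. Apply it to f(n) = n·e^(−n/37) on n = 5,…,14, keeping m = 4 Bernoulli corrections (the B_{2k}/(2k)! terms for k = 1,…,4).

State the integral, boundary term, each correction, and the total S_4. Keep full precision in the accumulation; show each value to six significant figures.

S_4 ≈ 71.9816

Integral: ∫_5^14 x·e^(−x/37) dx = 65.0303.
Boundary: ½(f(5) + f(14)) = ½(4.36799 + 9.58960) = 6.97879.
Integral + boundary = 72.0091.
k=1: B_{2}/(2)! × [f^{(1)}(14) − f^{(1)}(5)] = 1/12 × (0.425793 − 0.755544) = -0.0274793.
After k=1: 71.9816.
k=2: B_{4}/(4)! × [f^{(3)}(14) − f^{(3)}(5)] = −1/720 × (0.00131171 − 0.00182815) = 7.17276e-07.
After k=2: 71.9816.
k=3: B_{6}/(6)! × [f^{(5)}(14) − f^{(5)}(5)] = 1/30240 × (1.68912e-06 − 2.26765e-06) = -1.91313e-11.
After k=3: 71.9816.
k=4: B_{8}/(8)! × [f^{(7)}(14) − f^{(7)}(5)] = −1/1209600 × (1.76777e-09 − 2.33740e-09) = 4.70923e-16.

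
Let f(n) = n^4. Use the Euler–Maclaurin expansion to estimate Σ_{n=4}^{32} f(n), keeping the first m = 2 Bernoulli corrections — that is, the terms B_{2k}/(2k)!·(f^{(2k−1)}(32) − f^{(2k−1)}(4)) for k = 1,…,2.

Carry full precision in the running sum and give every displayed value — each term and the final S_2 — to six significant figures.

S_2 ≈ 7.24600e+06

The integral term ∫_4^32 x^4 dx = 6.71068e+06.
Endpoint term: (f(4) + f(32))/2 = (256.000 + 1.04858e+06)/2 = 524416.
Running total after boundary: 7.23510e+06.
k=1: B_{2}/(2)! × [f^{(1)}(32) − f^{(1)}(4)] = 1/12 × (131072 − 256.000) = 10901.3.
Running total after k=1: 7.24600e+06.
k=2: B_{4}/(4)! × [f^{(3)}(32) − f^{(3)}(4)] = −1/720 × (768.000 − 96.0000) = -0.933333.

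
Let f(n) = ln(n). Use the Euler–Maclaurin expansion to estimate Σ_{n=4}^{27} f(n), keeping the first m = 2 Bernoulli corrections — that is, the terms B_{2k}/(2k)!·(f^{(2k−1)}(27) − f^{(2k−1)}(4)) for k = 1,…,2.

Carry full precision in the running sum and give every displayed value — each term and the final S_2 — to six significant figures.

S_2 ≈ 62.7658

Integral: ∫_4^27 ln(x) dx = 60.4424.
½[f(4) + f(27)] = ½[1.38629 + 3.29584] = 2.34107.
Running total after boundary: 62.7835.
Order-1 term: 1/12 · (0.0370370 − 0.250000) = -0.0177469.
After k=1: 62.7657.
Order-2 term: −1/720 · (0.000101611 − 0.0312500) = 4.32617e-05.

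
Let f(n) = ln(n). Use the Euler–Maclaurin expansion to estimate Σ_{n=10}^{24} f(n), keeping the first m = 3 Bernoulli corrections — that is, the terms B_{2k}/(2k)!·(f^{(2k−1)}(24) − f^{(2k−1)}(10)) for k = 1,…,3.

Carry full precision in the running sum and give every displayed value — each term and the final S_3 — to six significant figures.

S_3 ≈ 41.9829

∫_10^24 ln(x) dx evaluates to 39.2474.
Endpoint term: (f(10) + f(24))/2 = (2.30259 + 3.17805)/2 = 2.74032.
So far: 41.9878.
k=1: B_{2}/(2)! × [f^{(1)}(24) − f^{(1)}(10)] = 1/12 × (0.0416667 − 0.100000) = -0.00486111.
Running total after k=1: 41.9829.
k=2: B_{4}/(4)! × [f^{(3)}(24) − f^{(3)}(10)] = −1/720 × (0.000144676 − 0.00200000) = 2.57684e-06.
Running total after k=2: 41.9829.
k=3: B_{6}/(6)! × [f^{(5)}(24) − f^{(5)}(10)] = 1/30240 × (3.01408e-06 − 0.000240000) = -7.83684e-09.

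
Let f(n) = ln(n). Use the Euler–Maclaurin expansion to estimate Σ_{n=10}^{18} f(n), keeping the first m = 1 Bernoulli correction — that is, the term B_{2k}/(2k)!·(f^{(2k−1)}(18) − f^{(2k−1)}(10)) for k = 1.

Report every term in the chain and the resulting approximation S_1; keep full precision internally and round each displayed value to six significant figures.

S_1 ≈ 23.5936

∫_10^18 ln(x) dx evaluates to 21.0008.
Endpoint term: (f(10) + f(18))/2 = (2.30259 + 2.89037)/2 = 2.59648.
Running total after boundary: 23.5973.
Correction k=1: B_{2}/2! · (f^{(1)}(18) − f^{(1)}(10)) = 1/12 · (0.0555556 − 0.100000) = -0.00370370.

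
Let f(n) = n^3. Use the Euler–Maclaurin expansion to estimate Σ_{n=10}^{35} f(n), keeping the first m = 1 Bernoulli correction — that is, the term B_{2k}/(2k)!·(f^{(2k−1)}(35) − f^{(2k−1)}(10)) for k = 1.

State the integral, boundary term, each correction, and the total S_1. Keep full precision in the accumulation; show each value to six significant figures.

S_1 ≈ 394875

Integral: ∫_10^35 x^3 dx = 372656.
½[f(10) + f(35)] = ½[1000.00 + 42875.0] = 21937.5.
So far: 394594.
Correction k=1: B_{2}/2! · (f^{(1)}(35) − f^{(1)}(10)) = 1/12 · (3675.00 − 300.000) = 281.250.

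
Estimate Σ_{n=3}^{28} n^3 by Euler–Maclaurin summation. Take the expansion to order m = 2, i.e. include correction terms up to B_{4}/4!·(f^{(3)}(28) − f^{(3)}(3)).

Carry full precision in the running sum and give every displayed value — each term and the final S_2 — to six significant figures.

S_2 ≈ 164827

The integral term ∫_3^28 x^3 dx = 153644.
½[f(3) + f(28)] = ½[27.0000 + 21952.0] = 10989.5.
Integral + boundary = 164633.
Correction k=1: B_{2}/2! · (f^{(1)}(28) − f^{(1)}(3)) = 1/12 · (2352.00 − 27.0000) = 193.750.
After k=1: 164827.
Correction k=2: B_{4}/4! · (f^{(3)}(28) − f^{(3)}(3)) = −1/720 · (6.00000 − 6.00000) = 0.00000.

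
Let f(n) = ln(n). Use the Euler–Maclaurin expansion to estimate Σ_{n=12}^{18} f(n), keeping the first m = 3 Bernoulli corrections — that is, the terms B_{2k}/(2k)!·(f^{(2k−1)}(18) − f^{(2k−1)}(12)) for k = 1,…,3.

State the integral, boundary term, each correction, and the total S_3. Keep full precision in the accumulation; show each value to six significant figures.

S_3 ≈ 18.8931

Integral: ∫_12^18 ln(x) dx = 16.2078.
½[f(12) + f(18)] = ½[2.48491 + 2.89037] = 2.68764.
Integral + boundary = 18.8955.
k=1: B_{2}/(2)! × [f^{(1)}(18) − f^{(1)}(12)] = 1/12 × (0.0555556 − 0.0833333) = -0.00231481.
Partial sum through k=1: 18.8931.
k=2: B_{4}/(4)! × [f^{(3)}(18) − f^{(3)}(12)] = −1/720 × (0.000342936 − 0.00115741) = 1.13121e-06.
Partial sum through k=2: 18.8931.
k=3: B_{6}/(6)! × [f^{(5)}(18) − f^{(5)}(12)] = 1/30240 × (1.27013e-05 − 9.64506e-05) = -2.76949e-09.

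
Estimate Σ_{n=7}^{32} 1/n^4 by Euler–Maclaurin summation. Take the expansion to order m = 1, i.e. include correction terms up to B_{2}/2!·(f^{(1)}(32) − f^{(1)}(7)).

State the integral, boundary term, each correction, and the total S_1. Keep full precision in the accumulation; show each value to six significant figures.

S_1 ≈ 0.00119019

Integral: ∫_7^32 1/x^4 dx = 0.000961645.
Boundary: ½(f(7) + f(32)) = ½(0.000416493 + 9.53674e-07) = 0.000208723.
So far: 0.00117037.
Order-1 term: 1/12 · (-1.19209e-07 − (-0.000237996)) = 1.98231e-05.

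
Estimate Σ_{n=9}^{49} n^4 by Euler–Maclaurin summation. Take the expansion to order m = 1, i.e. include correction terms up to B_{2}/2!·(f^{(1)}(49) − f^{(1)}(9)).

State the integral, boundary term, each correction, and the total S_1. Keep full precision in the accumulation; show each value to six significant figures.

∫_9^49 x^4 dx evaluates to 5.64832e+07.
½[f(9) + f(49)] = ½[6561.00 + 5.76480e+06] = 2.88568e+06.
So far: 5.93689e+07.
Correction k=1: B_{2}/2! · (f^{(1)}(49) − f^{(1)}(9)) = 1/12 · (470596 − 2916.00) = 38973.3.

S_1 ≈ 5.94079e+07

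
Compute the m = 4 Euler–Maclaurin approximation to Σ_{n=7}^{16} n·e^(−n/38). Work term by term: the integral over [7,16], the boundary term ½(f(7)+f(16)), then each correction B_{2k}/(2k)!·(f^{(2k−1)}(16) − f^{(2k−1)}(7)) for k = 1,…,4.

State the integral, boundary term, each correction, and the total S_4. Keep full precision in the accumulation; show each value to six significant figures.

The integral term ∫_7^16 x·e^(−x/38) dx = 75.4692.
½[f(7) + f(16)] = ½[5.82232 + 10.5017] = 8.16201.
So far: 83.6312.
Order-1 term: 1/12 · (0.379995 − 0.678542) = -0.0248789.
Partial sum through k=1: 83.6063.
Order-2 term: −1/720 · (0.00117223 − 0.00162193) = 6.24573e-07.
Partial sum through k=2: 83.6063.
Order-3 term: 1/30240 · (1.44135e-06 − 1.92102e-06) = -1.58619e-11.
Partial sum through k=3: 83.6063.
Order-4 term: −1/1209600 · (1.43415e-09 − 1.88284e-09) = 3.70941e-16.

S_4 ≈ 83.6063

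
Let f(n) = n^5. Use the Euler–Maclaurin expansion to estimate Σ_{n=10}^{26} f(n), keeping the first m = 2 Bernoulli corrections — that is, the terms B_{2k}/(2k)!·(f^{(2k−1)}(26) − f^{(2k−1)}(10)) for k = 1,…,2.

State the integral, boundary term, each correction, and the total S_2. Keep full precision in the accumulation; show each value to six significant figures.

S_2 ≈ 5.74962e+07

Integral: ∫_10^26 x^5 dx = 5.13193e+07.
Endpoint term: (f(10) + f(26))/2 = (100000 + 1.18814e+07)/2 = 5.99069e+06.
So far: 5.73100e+07.
k=1: B_{2}/(2)! × [f^{(1)}(26) − f^{(1)}(10)] = 1/12 × (2.28488e+06 − 50000.0) = 186240.
After k=1: 5.74962e+07.
k=2: B_{4}/(4)! × [f^{(3)}(26) − f^{(3)}(10)] = −1/720 × (40560.0 − 6000.00) = -48.0000.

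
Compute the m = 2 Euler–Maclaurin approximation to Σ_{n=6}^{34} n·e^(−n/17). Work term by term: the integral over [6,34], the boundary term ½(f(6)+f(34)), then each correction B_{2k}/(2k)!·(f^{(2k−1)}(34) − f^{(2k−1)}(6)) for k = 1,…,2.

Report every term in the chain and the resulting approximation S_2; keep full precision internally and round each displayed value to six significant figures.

The integral term ∫_6^34 x·e^(−x/17) dx = 157.388.
½[f(6) + f(34)] = ½[4.21571 + 4.60140] = 4.40856.
Integral + boundary = 161.797.
k=1: B_{2}/(2)! × [f^{(1)}(34) − f^{(1)}(6)] = 1/12 × (-0.135335 − 0.454636) = -0.0491642.
Running total after k=1: 161.748.
k=2: B_{4}/(4)! × [f^{(3)}(34) − f^{(3)}(6)] = −1/720 × (0.000468288 − 0.00643555) = 8.28786e-06.

S_2 ≈ 161.748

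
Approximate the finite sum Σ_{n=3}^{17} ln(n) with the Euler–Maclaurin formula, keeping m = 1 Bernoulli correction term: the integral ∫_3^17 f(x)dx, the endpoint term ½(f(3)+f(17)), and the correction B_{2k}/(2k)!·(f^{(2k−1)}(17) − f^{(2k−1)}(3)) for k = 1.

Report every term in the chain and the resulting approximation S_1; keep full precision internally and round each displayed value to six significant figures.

S_1 ≈ 32.8118

The integral term ∫_3^17 ln(x) dx = 30.8688.
½[f(3) + f(17)] = ½[1.09861 + 2.83321] = 1.96591.
So far: 32.8347.
Correction k=1: B_{2}/2! · (f^{(1)}(17) − f^{(1)}(3)) = 1/12 · (0.0588235 − 0.333333) = -0.0228758.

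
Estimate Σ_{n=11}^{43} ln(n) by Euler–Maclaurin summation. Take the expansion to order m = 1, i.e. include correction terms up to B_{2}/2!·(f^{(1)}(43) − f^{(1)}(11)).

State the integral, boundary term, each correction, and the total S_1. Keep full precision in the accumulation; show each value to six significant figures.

S_1 ≈ 106.429

The integral term ∫_11^43 ln(x) dx = 103.355.
½[f(11) + f(43)] = ½[2.39790 + 3.76120] = 3.07955.
Running total after boundary: 106.434.
Order-1 term: 1/12 · (0.0232558 − 0.0909091) = -0.00563777.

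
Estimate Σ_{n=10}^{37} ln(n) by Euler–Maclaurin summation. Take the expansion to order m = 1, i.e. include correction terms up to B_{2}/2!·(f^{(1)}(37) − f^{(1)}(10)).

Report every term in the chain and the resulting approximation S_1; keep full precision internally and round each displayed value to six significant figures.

The integral term ∫_10^37 ln(x) dx = 83.5781.
Endpoint term: (f(10) + f(37))/2 = (2.30259 + 3.61092)/2 = 2.95675.
Running total after boundary: 86.5349.
k=1: B_{2}/(2)! × [f^{(1)}(37) − f^{(1)}(10)] = 1/12 × (0.0270270 − 0.100000) = -0.00608108.

S_1 ≈ 86.5288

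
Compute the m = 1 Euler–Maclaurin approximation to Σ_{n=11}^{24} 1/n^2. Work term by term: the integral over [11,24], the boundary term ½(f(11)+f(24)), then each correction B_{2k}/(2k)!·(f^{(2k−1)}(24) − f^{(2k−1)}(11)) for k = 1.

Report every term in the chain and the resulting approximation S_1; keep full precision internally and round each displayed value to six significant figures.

The integral term ∫_11^24 1/x^2 dx = 0.0492424.
Endpoint term: (f(11) + f(24))/2 = (0.00826446 + 0.00173611)/2 = 0.00500029.
Integral + boundary = 0.0542427.
Correction k=1: B_{2}/2! · (f^{(1)}(24) − f^{(1)}(11)) = 1/12 · (-0.000144676 − (-0.00150263)) = 0.000113163.

S_1 ≈ 0.0543559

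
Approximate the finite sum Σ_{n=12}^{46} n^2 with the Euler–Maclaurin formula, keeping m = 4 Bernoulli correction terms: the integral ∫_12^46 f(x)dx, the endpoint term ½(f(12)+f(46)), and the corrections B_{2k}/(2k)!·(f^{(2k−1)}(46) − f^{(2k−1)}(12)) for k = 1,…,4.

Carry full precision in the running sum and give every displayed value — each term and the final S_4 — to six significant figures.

S_4 ≈ 33005.0

The integral term ∫_12^46 x^2 dx = 31869.3.
Boundary: ½(f(12) + f(46)) = ½(144.000 + 2116.00) = 1130.00.
Integral + boundary = 32999.3.
Order-1 term: 1/12 · (92.0000 − 24.0000) = 5.66667.
Running total after k=1: 33005.0.
Order-2 term: −1/720 · (0.00000 − 0.00000) = 0.00000.
Running total after k=2: 33005.0.
Order-3 term: 1/30240 · (0.00000 − 0.00000) = 0.00000.
Running total after k=3: 33005.0.
Order-4 term: −1/1209600 · (0.00000 − 0.00000) = 0.00000.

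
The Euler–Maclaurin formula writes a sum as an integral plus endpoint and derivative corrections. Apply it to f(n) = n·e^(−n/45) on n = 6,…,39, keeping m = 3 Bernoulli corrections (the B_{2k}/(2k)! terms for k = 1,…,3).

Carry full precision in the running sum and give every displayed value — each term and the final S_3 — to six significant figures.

Integral: ∫_6^39 x·e^(−x/45) dx = 419.598.
½[f(6) + f(39)] = ½[5.25104 + 16.3937] = 10.8224.
Running total after boundary: 430.421.
Order-1 term: 1/12 · (0.0560467 − 0.758484) = -0.0585364.
After k=1: 430.362.
Order-2 term: −1/720 · (0.000442838 − 0.00123893) = 1.10568e-06.
After k=2: 430.362.
Order-3 term: 1/30240 · (4.23703e-07 − 1.03867e-06) = -2.03360e-11.

S_3 ≈ 430.362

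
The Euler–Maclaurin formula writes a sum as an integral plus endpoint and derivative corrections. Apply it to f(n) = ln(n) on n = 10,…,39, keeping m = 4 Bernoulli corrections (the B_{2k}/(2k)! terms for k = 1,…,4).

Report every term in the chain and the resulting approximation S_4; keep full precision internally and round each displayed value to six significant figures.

S_4 ≈ 93.8299

Integral: ∫_10^39 ln(x) dx = 90.8531.
Endpoint term: (f(10) + f(39))/2 = (2.30259 + 3.66356)/2 = 2.98307.
Integral + boundary = 93.8361.
Correction k=1: B_{2}/2! · (f^{(1)}(39) − f^{(1)}(10)) = 1/12 · (0.0256410 − 0.100000) = -0.00619658.
Running total after k=1: 93.8299.
Correction k=2: B_{4}/4! · (f^{(3)}(39) − f^{(3)}(10)) = −1/720 · (3.37160e-05 − 0.00200000) = 2.73095e-06.
Running total after k=2: 93.8299.
Correction k=3: B_{6}/6! · (f^{(5)}(39) − f^{(5)}(10)) = 1/30240 · (2.66004e-07 − 0.000240000) = -7.92771e-09.
Running total after k=3: 93.8299.
Correction k=4: B_{8}/8! · (f^{(7)}(39) − f^{(7)}(10)) = −1/1209600 · (5.24663e-09 − 7.20000e-05) = 5.95195e-11.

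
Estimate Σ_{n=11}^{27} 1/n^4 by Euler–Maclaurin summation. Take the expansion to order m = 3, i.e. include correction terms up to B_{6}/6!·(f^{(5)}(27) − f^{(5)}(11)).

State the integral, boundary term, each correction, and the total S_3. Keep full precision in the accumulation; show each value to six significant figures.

∫_11^27 1/x^4 dx evaluates to 0.000233503.
Boundary: ½(f(11) + f(27)) = ½(6.83013e-05 + 1.88168e-06) = 3.50915e-05.
Integral + boundary = 0.000268595.
Correction k=1: B_{2}/2! · (f^{(1)}(27) − f^{(1)}(11)) = 1/12 · (-2.78767e-07 − (-2.48369e-05)) = 2.04651e-06.
Running total after k=1: 0.000270641.
Correction k=2: B_{4}/4! · (f^{(3)}(27) − f^{(3)}(11)) = −1/720 · (-1.14719e-08 − (-6.15790e-06)) = -8.53670e-09.
Running total after k=2: 0.000270633.
Correction k=3: B_{6}/6! · (f^{(5)}(27) − f^{(5)}(11)) = 1/30240 · (-8.81242e-10 − (-2.84994e-06)) = 9.42148e-11.

S_3 ≈ 0.000270633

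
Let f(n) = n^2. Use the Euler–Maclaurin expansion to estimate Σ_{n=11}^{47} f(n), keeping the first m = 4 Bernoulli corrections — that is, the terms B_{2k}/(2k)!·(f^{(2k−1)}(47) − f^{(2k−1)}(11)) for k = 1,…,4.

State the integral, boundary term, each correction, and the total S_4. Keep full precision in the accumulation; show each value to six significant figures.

Integral: ∫_11^47 x^2 dx = 34164.0.
Endpoint term: (f(11) + f(47))/2 = (121.000 + 2209.00)/2 = 1165.00.
So far: 35329.0.
Correction k=1: B_{2}/2! · (f^{(1)}(47) − f^{(1)}(11)) = 1/12 · (94.0000 − 22.0000) = 6.00000.
Running total after k=1: 35335.0.
Correction k=2: B_{4}/4! · (f^{(3)}(47) − f^{(3)}(11)) = −1/720 · (0.00000 − 0.00000) = 0.00000.
Running total after k=2: 35335.0.
Correction k=3: B_{6}/6! · (f^{(5)}(47) − f^{(5)}(11)) = 1/30240 · (0.00000 − 0.00000) = 0.00000.
Running total after k=3: 35335.0.
Correction k=4: B_{8}/8! · (f^{(7)}(47) − f^{(7)}(11)) = −1/1209600 · (0.00000 − 0.00000) = 0.00000.

S_4 ≈ 35335.0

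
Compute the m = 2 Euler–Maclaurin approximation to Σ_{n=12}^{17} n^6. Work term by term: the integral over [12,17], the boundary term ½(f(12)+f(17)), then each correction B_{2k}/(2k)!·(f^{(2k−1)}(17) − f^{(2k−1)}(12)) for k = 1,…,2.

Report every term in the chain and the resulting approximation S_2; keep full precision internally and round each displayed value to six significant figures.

The integral term ∫_12^17 x^6 dx = 5.35010e+07.
Boundary: ½(f(12) + f(17)) = ½(2.98598e+06 + 2.41376e+07) = 1.35618e+07.
Integral + boundary = 6.70628e+07.
Order-1 term: 1/12 · (8.51914e+06 − 1.49299e+06) = 585512.
Partial sum through k=1: 6.76483e+07.
Order-2 term: −1/720 · (589560 − 207360) = -530.833.

S_2 ≈ 6.76477e+07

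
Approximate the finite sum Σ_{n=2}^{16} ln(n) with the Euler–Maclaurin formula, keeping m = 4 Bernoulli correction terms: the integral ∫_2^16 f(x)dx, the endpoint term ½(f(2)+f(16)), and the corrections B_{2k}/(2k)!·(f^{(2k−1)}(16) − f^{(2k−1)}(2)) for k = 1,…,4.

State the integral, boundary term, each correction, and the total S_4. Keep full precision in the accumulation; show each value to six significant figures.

S_4 ≈ 30.6719

∫_2^16 ln(x) dx evaluates to 28.9751.
½[f(2) + f(16)] = ½[0.693147 + 2.77259] = 1.73287.
So far: 30.7080.
Correction k=1: B_{2}/2! · (f^{(1)}(16) − f^{(1)}(2)) = 1/12 · (0.0625000 − 0.500000) = -0.0364583.
After k=1: 30.6715.
Correction k=2: B_{4}/4! · (f^{(3)}(16) − f^{(3)}(2)) = −1/720 · (0.000488281 − 0.250000) = 0.000346544.
After k=2: 30.6719.
Correction k=3: B_{6}/6! · (f^{(5)}(16) − f^{(5)}(2)) = 1/30240 · (2.28882e-05 − 0.750000) = -2.48008e-05.
After k=3: 30.6719.
Correction k=4: B_{8}/8! · (f^{(7)}(16) − f^{(7)}(2)) = −1/1209600 · (2.68221e-06 − 5.62500) = 4.65030e-06.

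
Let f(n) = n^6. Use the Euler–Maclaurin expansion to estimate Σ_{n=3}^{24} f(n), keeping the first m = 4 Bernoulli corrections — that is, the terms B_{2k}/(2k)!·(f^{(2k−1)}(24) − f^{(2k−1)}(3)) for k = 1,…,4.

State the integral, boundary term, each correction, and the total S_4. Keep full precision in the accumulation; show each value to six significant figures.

S_4 ≈ 7.54741e+08

Integral: ∫_3^24 x^6 dx = 6.55210e+08.
½[f(3) + f(24)] = ½[729.000 + 1.91103e+08] = 9.55519e+07.
Running total after boundary: 7.50762e+08.
k=1: B_{2}/(2)! × [f^{(1)}(24) − f^{(1)}(3)] = 1/12 × (4.77757e+07 − 1458.00) = 3.98119e+06.
Running total after k=1: 7.54743e+08.
k=2: B_{4}/(4)! × [f^{(3)}(24) − f^{(3)}(3)] = −1/720 × (1.65888e+06 − 3240.00) = -2299.50.
Running total after k=2: 7.54741e+08.
k=3: B_{6}/(6)! × [f^{(5)}(24) − f^{(5)}(3)] = 1/30240 × (17280.0 − 2160.00) = 0.500000.
Running total after k=3: 7.54741e+08.
k=4: B_{8}/(8)! × [f^{(7)}(24) − f^{(7)}(3)] = −1/1209600 × (0.00000 − 0.00000) = 0.00000.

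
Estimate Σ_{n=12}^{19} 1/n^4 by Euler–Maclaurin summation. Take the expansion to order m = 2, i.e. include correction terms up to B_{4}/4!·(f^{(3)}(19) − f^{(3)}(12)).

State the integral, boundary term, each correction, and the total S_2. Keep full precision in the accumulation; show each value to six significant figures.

The integral term ∫_12^19 1/x^4 dx = 0.000144303.
Boundary: ½(f(12) + f(19)) = ½(4.82253e-05 + 7.67336e-06) = 2.79493e-05.
Integral + boundary = 0.000172253.
k=1: B_{2}/(2)! × [f^{(1)}(19) − f^{(1)}(12)] = 1/12 × (-1.61544e-06 − (-1.60751e-05)) = 1.20497e-06.
After k=1: 0.000173458.
k=2: B_{4}/(4)! × [f^{(3)}(19) − f^{(3)}(12)] = −1/720 × (-1.34247e-07 − (-3.34898e-06)) = -4.46491e-09.

S_2 ≈ 0.000173453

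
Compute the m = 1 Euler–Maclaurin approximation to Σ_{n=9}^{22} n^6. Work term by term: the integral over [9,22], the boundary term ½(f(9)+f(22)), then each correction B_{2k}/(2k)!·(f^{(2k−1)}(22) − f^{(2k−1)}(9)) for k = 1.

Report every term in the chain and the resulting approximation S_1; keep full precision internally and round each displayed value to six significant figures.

S_1 ≈ 4.15157e+08

The integral term ∫_9^22 x^6 dx = 3.55654e+08.
½[f(9) + f(22)] = ½[531441 + 1.13380e+08] = 5.69557e+07.
So far: 4.12609e+08.
Correction k=1: B_{2}/2! · (f^{(1)}(22) − f^{(1)}(9)) = 1/12 · (3.09218e+07 − 354294) = 2.54729e+06.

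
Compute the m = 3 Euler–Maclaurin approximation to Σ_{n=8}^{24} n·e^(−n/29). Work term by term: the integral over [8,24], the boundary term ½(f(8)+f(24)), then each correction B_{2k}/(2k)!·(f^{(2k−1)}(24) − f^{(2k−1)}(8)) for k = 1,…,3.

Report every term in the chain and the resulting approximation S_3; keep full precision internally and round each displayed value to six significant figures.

Integral: ∫_8^24 x·e^(−x/29) dx = 142.491.
Endpoint term: (f(8) + f(24))/2 = (6.07134 + 10.4905)/2 = 8.28091.
So far: 150.772.
Correction k=1: B_{2}/2! · (f^{(1)}(24) − f^{(1)}(8)) = 1/12 · (0.0753626 − 0.549561) = -0.0395165.
After k=1: 150.733.
Correction k=2: B_{4}/4! · (f^{(3)}(24) − f^{(3)}(8)) = −1/720 · (0.00112909 − 0.00245826) = 1.84606e-06.
After k=2: 150.733.
Correction k=3: B_{6}/6! · (f^{(5)}(24) − f^{(5)}(8)) = 1/30240 · (2.57857e-06 − 5.06903e-06) = -8.23565e-11.

S_3 ≈ 150.733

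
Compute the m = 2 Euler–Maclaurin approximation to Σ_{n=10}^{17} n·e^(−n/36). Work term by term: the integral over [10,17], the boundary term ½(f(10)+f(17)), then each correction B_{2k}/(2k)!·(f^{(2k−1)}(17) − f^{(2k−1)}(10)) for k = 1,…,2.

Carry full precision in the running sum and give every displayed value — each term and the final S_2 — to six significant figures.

The integral term ∫_10^17 x·e^(−x/36) dx = 64.5050.
Endpoint term: (f(10) + f(17))/2 = (7.57465 + 10.6015)/2 = 9.08805.
Integral + boundary = 73.5930.
Correction k=1: B_{2}/2! · (f^{(1)}(17) − f^{(1)}(10)) = 1/12 · (0.329130 − 0.547058) = -0.0181607.
After k=1: 73.5749.
Correction k=2: B_{4}/4! · (f^{(3)}(17) − f^{(3)}(10)) = −1/720 · (0.00121633 − 0.00159104) = 5.20435e-07.

S_2 ≈ 73.5749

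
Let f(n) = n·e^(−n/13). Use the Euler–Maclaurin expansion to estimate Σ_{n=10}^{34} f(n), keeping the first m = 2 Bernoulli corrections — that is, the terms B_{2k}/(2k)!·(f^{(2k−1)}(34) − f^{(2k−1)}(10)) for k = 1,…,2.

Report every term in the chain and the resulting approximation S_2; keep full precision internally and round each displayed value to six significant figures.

S_2 ≈ 97.4006

∫_10^34 x·e^(−x/13) dx evaluates to 93.8591.
½[f(10) + f(34)] = ½[4.63369 + 2.48675] = 3.56022.
So far: 97.4193.
Correction k=1: B_{2}/2! · (f^{(1)}(34) − f^{(1)}(10)) = 1/12 · (-0.118149 − 0.106931) = -0.0187567.
After k=1: 97.4006.
Correction k=2: B_{4}/4! · (f^{(3)}(34) − f^{(3)}(10)) = −1/720 · (0.000166453 − 0.00611639) = 8.26380e-06.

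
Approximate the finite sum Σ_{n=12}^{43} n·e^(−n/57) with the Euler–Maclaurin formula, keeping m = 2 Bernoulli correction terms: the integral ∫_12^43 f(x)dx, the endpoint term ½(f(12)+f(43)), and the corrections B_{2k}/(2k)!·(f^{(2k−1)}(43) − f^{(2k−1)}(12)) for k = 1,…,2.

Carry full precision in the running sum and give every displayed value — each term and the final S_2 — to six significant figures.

S_2 ≈ 520.573

Integral: ∫_12^43 x·e^(−x/57) dx = 505.644.
Boundary: ½(f(12) + f(43)) = ½(9.72189 + 20.2229) = 14.9724.
Running total after boundary: 520.617.
Correction k=1: B_{2}/2! · (f^{(1)}(43) − f^{(1)}(12)) = 1/12 · (0.115512 − 0.639598) = -0.0436738.
Running total after k=1: 520.573.
Correction k=2: B_{4}/4! · (f^{(3)}(43) − f^{(3)}(12)) = −1/720 · (0.000325057 − 0.000695572) = 5.14604e-07.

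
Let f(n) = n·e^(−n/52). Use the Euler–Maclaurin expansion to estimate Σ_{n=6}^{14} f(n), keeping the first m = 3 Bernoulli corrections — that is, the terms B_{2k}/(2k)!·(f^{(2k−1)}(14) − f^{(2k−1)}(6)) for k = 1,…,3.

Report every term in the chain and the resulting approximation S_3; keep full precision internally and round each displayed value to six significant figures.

S_3 ≈ 73.3937

∫_6^14 x·e^(−x/52) dx evaluates to 65.3920.
Boundary: ½(f(6) + f(14)) = ½(5.34614 + 10.6955) = 8.02084.
So far: 73.4128.
Order-1 term: 1/12 · (0.558284 − 0.788213) = -0.0191608.
After k=1: 73.3937.
Order-2 term: −1/720 · (0.000771530 − 0.000950540) = 2.48625e-07.
After k=2: 73.3937.
Order-3 term: 1/30240 · (4.94303e-07 − 5.95259e-07) = -3.33851e-12.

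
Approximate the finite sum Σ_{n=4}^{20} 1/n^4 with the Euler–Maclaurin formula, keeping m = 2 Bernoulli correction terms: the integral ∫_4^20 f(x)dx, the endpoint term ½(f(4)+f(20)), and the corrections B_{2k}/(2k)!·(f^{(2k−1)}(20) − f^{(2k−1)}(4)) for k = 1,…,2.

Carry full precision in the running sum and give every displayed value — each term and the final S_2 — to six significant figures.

∫_4^20 1/x^4 dx evaluates to 0.00516667.
½[f(4) + f(20)] = ½[0.00390625 + 6.25000e-06] = 0.00195625.
Running total after boundary: 0.00712292.
Correction k=1: B_{2}/2! · (f^{(1)}(20) − f^{(1)}(4)) = 1/12 · (-1.25000e-06 − (-0.00390625)) = 0.000325417.
Partial sum through k=1: 0.00744833.
Correction k=2: B_{4}/4! · (f^{(3)}(20) − f^{(3)}(4)) = −1/720 · (-9.37500e-08 − (-0.00732422)) = -1.01724e-05.

S_2 ≈ 0.00743816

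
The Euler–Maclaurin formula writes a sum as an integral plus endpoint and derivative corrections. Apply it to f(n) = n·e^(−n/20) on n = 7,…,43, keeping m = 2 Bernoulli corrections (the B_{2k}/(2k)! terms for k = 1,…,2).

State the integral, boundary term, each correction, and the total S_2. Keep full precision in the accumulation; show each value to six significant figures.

S_2 ≈ 238.683

Integral: ∫_7^43 x·e^(−x/20) dx = 233.762.
Endpoint term: (f(7) + f(43))/2 = (4.93282 + 5.00882)/2 = 4.97082.
Running total after boundary: 238.732.
Order-1 term: 1/12 · (-0.133957 − 0.458047) = -0.0493337.
Running total after k=1: 238.683.
Order-2 term: −1/720 · (0.000247529 − 0.00466856) = 6.14032e-06.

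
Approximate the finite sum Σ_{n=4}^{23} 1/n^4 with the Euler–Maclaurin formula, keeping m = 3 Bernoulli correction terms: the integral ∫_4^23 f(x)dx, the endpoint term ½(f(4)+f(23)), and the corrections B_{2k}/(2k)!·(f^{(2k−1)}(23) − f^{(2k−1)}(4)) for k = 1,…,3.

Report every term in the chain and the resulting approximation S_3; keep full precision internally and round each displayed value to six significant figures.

S_3 ≈ 0.00745199

∫_4^23 1/x^4 dx evaluates to 0.00518094.
Endpoint term: (f(4) + f(23))/2 = (0.00390625 + 3.57346e-06)/2 = 0.00195491.
So far: 0.00713585.
Correction k=1: B_{2}/2! · (f^{(1)}(23) − f^{(1)}(4)) = 1/12 · (-6.21471e-07 − (-0.00390625)) = 0.000325469.
Partial sum through k=1: 0.00746132.
Correction k=2: B_{4}/4! · (f^{(3)}(23) − f^{(3)}(4)) = −1/720 · (-3.52441e-08 − (-0.00732422)) = -1.01725e-05.
Partial sum through k=2: 0.00745115.
Correction k=3: B_{6}/6! · (f^{(5)}(23) − f^{(5)}(4)) = 1/30240 · (-3.73094e-09 − (-0.0256348)) = 8.47710e-07.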